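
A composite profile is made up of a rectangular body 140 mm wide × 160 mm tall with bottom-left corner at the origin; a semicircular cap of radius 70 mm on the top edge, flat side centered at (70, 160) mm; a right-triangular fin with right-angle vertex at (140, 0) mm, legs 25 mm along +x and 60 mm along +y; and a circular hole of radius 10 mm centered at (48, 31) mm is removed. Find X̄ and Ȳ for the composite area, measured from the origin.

X̄ = 72.15 mm, Ȳ = 106.69 mm

Part | A | x̄ᵢ | ȳᵢ | A·x̄ᵢ | A·ȳᵢ
rectangular body | 22400.00 | 70.00 | 80.00 | 1568000.00 | 1792000.00
semicircular top | 7696.90 | 70.00 | 189.71 | 538783.14 | 1460170.99
triangular fin | 750.00 | 148.33 | 20.00 | 111250.00 | 15000.00
hole | -314.16 | 48.00 | 31.00 | -15079.64 | -9738.94
Σ | 30532.74 |  |  | 2202953.50 | 3257432.05
X̄ = 2202953.50 / 30532.74 = 72.15 mm
Ȳ = 3257432.05 / 30532.74 = 106.69 mm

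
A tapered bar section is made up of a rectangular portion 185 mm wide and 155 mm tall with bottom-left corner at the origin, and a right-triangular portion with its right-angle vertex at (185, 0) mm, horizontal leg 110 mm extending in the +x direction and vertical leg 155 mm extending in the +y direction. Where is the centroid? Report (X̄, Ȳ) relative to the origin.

X̄ = 122.10 mm, Ȳ = 71.58 mm

Part | A | x̄ᵢ | ȳᵢ | A·x̄ᵢ | A·ȳᵢ
rectangular portion | 28675.00 | 92.50 | 77.50 | 2652437.50 | 2222312.50
triangular portion | 8525.00 | 221.67 | 51.67 | 1889708.33 | 440458.33
Σ | 37200.00 |  |  | 4542145.83 | 2662770.83
X̄ = 4542145.83 / 37200.00 = 122.10 mm
Ȳ = 2662770.83 / 37200.00 = 71.58 mm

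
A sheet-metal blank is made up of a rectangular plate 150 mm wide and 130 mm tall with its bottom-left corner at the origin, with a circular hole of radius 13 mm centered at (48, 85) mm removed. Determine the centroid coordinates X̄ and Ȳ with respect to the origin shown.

X̄ = 75.76 mm, Ȳ = 64.44 mm

plate: A = 150 × 130 = 19500.00, centroid at (75.00, 65.00).
hole: A = −π·13² = -530.93, centroid at (48.00, 85.00).
ΣA = 18969.07 mm²
ΣAX̄ = (19500.00)(75.00) + (-530.93)(48.00) = 1437015.40 mm³
ΣAȲ = (19500.00)(65.00) + (-530.93)(85.00) = 1222371.02 mm³
X̄ = 1437015.40 / 18969.07 = 75.76 mm
Ȳ = 1222371.02 / 18969.07 = 64.44 mm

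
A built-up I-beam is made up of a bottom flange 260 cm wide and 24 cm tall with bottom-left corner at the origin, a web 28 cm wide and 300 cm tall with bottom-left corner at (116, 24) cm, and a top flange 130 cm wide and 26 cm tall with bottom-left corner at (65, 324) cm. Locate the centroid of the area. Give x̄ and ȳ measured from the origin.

bottom flange: A = 260 × 24 = 6240.00, centroid at (130.00, 12.00).
web: A = 28 × 300 = 8400.00, centroid at (130.00, 174.00).
top flange: A = 130 × 26 = 3380.00, centroid at (130.00, 337.00).
ΣA = 18020.00 cm², ΣAx̄ = 2342600.00 cm³, ΣAȳ = 2675540.00 cm³.
x̄ = 2342600.00/18020.00 = 130.00 cm; ȳ = 2675540.00/18020.00 = 148.48 cm.

x̄ = 130.00 cm, ȳ = 148.48 cm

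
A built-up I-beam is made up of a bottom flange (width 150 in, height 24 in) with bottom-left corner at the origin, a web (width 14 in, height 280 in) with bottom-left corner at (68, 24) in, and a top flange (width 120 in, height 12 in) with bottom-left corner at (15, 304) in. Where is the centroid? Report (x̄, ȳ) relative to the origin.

bottom flange: A = 150 × 24 = 3600.00, centroid at (75.00, 12.00).
web: A = 14 × 280 = 3920.00, centroid at (75.00, 164.00).
top flange: A = 120 × 12 = 1440.00, centroid at (75.00, 310.00).
ΣA = 8960.00 in², ΣAx̄ = 672000.00 in³, ΣAȳ = 1132480.00 in³.
x̄ = 672000.00/8960.00 = 75.00 in; ȳ = 1132480.00/8960.00 = 126.39 in.

x̄ = 75.00 in, ȳ = 126.39 in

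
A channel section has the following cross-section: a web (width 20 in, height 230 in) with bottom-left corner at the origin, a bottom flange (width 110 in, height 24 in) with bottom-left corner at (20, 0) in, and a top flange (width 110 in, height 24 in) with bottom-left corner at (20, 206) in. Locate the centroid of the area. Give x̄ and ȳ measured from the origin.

x̄ = 44.74 in, ȳ = 115.00 in

web: A = 20 × 230 = 4600.00, centroid at (10.00, 115.00).
bottom flange: A = 110 × 24 = 2640.00, centroid at (75.00, 12.00).
top flange: A = 110 × 24 = 2640.00, centroid at (75.00, 218.00).
ΣA = 9880.00 in², ΣAx̄ = 442000.00 in³, ΣAȳ = 1136200.00 in³.
x̄ = 442000.00/9880.00 = 44.74 in; ȳ = 1136200.00/9880.00 = 115.00 in.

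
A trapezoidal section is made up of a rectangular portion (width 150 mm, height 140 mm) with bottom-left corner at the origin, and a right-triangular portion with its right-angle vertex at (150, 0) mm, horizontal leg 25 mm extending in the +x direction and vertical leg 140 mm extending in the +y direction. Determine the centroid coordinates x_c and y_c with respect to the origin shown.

x_c = 81.41 mm, y_c = 68.21 mm

rectangular portion: A = 150 × 140 = 21000.00, centroid at (75.00, 70.00).
triangular portion: A = ½·25·140 = 1750.00, centroid at (158.33, 46.67).
ΣA = 22750.00 mm²
ΣAx_c = (21000.00)(75.00) + (1750.00)(158.33) = 1852083.33 mm³
ΣAy_c = (21000.00)(70.00) + (1750.00)(46.67) = 1551666.67 mm³
x_c = 1852083.33 / 22750.00 = 81.41 mm
y_c = 1551666.67 / 22750.00 = 68.21 mm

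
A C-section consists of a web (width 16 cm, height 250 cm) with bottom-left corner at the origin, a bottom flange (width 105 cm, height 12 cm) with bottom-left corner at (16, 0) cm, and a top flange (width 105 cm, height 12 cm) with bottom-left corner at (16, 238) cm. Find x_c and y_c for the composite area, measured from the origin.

x_c = 31.38 cm, y_c = 125.00 cm

Part | A | x̄ᵢ | ȳᵢ | A·x̄ᵢ | A·ȳᵢ
web | 4000.00 | 8.00 | 125.00 | 32000.00 | 500000.00
bottom flange | 1260.00 | 68.50 | 6.00 | 86310.00 | 7560.00
top flange | 1260.00 | 68.50 | 244.00 | 86310.00 | 307440.00
Σ | 6520.00 |  |  | 204620.00 | 815000.00
x_c = 204620.00 / 6520.00 = 31.38 cm
y_c = 815000.00 / 6520.00 = 125.00 cm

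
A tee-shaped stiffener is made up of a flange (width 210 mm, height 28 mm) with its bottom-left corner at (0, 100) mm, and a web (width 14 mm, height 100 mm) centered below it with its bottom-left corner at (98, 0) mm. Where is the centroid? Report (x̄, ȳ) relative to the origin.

x̄ = 105.00 mm, ȳ = 101.69 mm

web: A = 14 × 100 = 1400.00, centroid at (105.00, 50.00).
flange: A = 210 × 28 = 5880.00, centroid at (105.00, 114.00).
ΣA = 7280.00 mm², ΣAx̄ = 764400.00 mm³, ΣAȳ = 740320.00 mm³.
x̄ = 764400.00/7280.00 = 105.00 mm; ȳ = 740320.00/7280.00 = 101.69 mm.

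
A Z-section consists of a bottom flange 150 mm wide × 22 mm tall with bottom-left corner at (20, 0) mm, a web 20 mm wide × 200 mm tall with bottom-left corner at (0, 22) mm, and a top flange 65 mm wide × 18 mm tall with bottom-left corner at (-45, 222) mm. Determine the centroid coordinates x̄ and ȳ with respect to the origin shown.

x̄ = 40.01 mm, ȳ = 93.81 mm

bottom flange: A = 150 × 22 = 3300.00, centroid at (95.00, 11.00).
web: A = 20 × 200 = 4000.00, centroid at (10.00, 122.00).
top flange: A = 65 × 18 = 1170.00, centroid at (-12.50, 231.00).
ΣA = 8470.00 mm²
ΣAx̄ = (3300.00)(95.00) + (4000.00)(10.00) + (1170.00)(-12.50) = 338875.00 mm³
ΣAȳ = (3300.00)(11.00) + (4000.00)(122.00) + (1170.00)(231.00) = 794570.00 mm³
x̄ = 338875.00 / 8470.00 = 40.01 mm
ȳ = 794570.00 / 8470.00 = 93.81 mm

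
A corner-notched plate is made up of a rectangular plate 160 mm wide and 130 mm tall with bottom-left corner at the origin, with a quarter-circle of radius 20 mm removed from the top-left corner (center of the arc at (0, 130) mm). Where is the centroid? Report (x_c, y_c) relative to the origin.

x_c = 81.10 mm, y_c = 64.13 mm

plate: A = 160 × 130 = 20800.00, centroid at (80.00, 65.00).
removed quarter-circle: A = −¼π·20² = -314.16, centroid at (8.49, 121.51).
ΣA = 20485.84 mm²
ΣAx_c = (20800.00)(80.00) + (-314.16)(8.49) = 1661333.33 mm³
ΣAy_c = (20800.00)(65.00) + (-314.16)(121.51) = 1313825.96 mm³
x_c = 1661333.33 / 20485.84 = 81.10 mm
y_c = 1313825.96 / 20485.84 = 64.13 mm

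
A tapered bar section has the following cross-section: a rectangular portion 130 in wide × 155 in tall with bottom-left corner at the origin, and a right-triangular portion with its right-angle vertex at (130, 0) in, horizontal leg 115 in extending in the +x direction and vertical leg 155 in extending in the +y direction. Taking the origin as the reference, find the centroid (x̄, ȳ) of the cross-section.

x̄ = 96.69 in, ȳ = 69.58 in

Part | A | x̄ᵢ | ȳᵢ | A·x̄ᵢ | A·ȳᵢ
rectangular portion | 20150.00 | 65.00 | 77.50 | 1309750.00 | 1561625.00
triangular portion | 8912.50 | 168.33 | 51.67 | 1500270.83 | 460479.17
Σ | 29062.50 |  |  | 2810020.83 | 2022104.17
x̄ = 2810020.83 / 29062.50 = 96.69 in
ȳ = 2022104.17 / 29062.50 = 69.58 in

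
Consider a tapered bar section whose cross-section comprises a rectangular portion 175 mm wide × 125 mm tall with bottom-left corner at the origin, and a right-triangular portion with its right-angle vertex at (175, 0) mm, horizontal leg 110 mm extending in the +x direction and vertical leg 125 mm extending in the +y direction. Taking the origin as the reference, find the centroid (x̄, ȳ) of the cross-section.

x̄ = 117.19 mm, ȳ = 57.52 mm

Part | A | x̄ᵢ | ȳᵢ | A·x̄ᵢ | A·ȳᵢ
rectangular portion | 21875.00 | 87.50 | 62.50 | 1914062.50 | 1367187.50
triangular portion | 6875.00 | 211.67 | 41.67 | 1455208.33 | 286458.33
Σ | 28750.00 |  |  | 3369270.83 | 1653645.83
x̄ = 3369270.83 / 28750.00 = 117.19 mm
ȳ = 1653645.83 / 28750.00 = 57.52 mm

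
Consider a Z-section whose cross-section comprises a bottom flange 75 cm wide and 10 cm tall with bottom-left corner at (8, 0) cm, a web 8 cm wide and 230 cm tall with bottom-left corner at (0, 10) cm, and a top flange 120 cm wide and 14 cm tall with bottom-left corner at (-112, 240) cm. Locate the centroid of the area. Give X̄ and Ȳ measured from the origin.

X̄ = -10.74 cm, Ȳ = 151.92 cm

bottom flange: A = 75 × 10 = 750.00, centroid at (45.50, 5.00).
web: A = 8 × 230 = 1840.00, centroid at (4.00, 125.00).
top flange: A = 120 × 14 = 1680.00, centroid at (-52.00, 247.00).
ΣA = 4270.00 cm², ΣAX̄ = -45875.00 cm³, ΣAȲ = 648710.00 cm³.
X̄ = -45875.00/4270.00 = -10.74 cm; Ȳ = 648710.00/4270.00 = 151.92 cm.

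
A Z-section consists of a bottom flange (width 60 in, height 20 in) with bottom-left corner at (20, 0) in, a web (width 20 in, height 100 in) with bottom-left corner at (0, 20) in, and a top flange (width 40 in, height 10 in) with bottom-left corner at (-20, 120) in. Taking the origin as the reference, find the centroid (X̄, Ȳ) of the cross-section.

bottom flange: A = 60 × 20 = 1200.00, centroid at (50.00, 10.00).
web: A = 20 × 100 = 2000.00, centroid at (10.00, 70.00).
top flange: A = 40 × 10 = 400.00, centroid at (0.00, 125.00).
ΣA = 3600.00 in², ΣAX̄ = 80000.00 in³, ΣAȲ = 202000.00 in³.
X̄ = 80000.00/3600.00 = 22.22 in; Ȳ = 202000.00/3600.00 = 56.11 in.

X̄ = 22.22 in, Ȳ = 56.11 in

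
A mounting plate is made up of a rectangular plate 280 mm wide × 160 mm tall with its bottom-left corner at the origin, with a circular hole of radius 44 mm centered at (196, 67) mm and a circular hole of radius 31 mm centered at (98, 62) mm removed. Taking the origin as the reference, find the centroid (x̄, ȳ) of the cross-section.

x̄ = 134.01 mm, ȳ = 83.74 mm

plate: A = 280 × 160 = 44800.00, centroid at (140.00, 80.00).
hole 1: A = −π·44² = -6082.12, centroid at (196.00, 67.00).
hole 2: A = −π·31² = -3019.07, centroid at (98.00, 62.00).
ΣA = 35698.81 mm², ΣAx̄ = 4784034.91 mm³, ΣAȳ = 2989315.36 mm³.
x̄ = 4784034.91/35698.81 = 134.01 mm; ȳ = 2989315.36/35698.81 = 83.74 mm.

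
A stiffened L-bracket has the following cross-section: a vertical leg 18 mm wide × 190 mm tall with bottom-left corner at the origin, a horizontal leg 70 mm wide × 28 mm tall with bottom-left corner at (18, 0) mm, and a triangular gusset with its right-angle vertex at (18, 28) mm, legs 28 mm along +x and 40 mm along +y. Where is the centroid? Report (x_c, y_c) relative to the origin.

x_c = 25.25 mm, y_c = 63.21 mm

vertical leg: A = 18 × 190 = 3420.00, centroid at (9.00, 95.00).
horizontal leg: A = 70 × 28 = 1960.00, centroid at (53.00, 14.00).
gusset: A = ½·28·40 = 560.00, centroid at (27.33, 41.33).
ΣA = 5940.00 mm²
ΣAx_c = (3420.00)(9.00) + (1960.00)(53.00) + (560.00)(27.33) = 149966.67 mm³
ΣAy_c = (3420.00)(95.00) + (1960.00)(14.00) + (560.00)(41.33) = 375486.67 mm³
x_c = 149966.67 / 5940.00 = 25.25 mm
y_c = 375486.67 / 5940.00 = 63.21 mm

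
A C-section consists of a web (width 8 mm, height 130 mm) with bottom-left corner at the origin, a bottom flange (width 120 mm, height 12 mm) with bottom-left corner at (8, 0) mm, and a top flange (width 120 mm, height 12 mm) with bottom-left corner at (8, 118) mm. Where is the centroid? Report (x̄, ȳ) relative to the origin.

x̄ = 51.02 mm, ȳ = 65.00 mm

web: A = 8 × 130 = 1040.00, centroid at (4.00, 65.00).
bottom flange: A = 120 × 12 = 1440.00, centroid at (68.00, 6.00).
top flange: A = 120 × 12 = 1440.00, centroid at (68.00, 124.00).
ΣA = 3920.00 mm², ΣAx̄ = 200000.00 mm³, ΣAȳ = 254800.00 mm³.
x̄ = 200000.00/3920.00 = 51.02 mm; ȳ = 254800.00/3920.00 = 65.00 mm.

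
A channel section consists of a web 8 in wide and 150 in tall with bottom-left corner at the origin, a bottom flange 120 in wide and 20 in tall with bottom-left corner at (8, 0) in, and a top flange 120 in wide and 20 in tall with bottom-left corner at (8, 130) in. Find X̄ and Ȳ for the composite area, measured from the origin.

web: A = 8 × 150 = 1200.00, centroid at (4.00, 75.00).
bottom flange: A = 120 × 20 = 2400.00, centroid at (68.00, 10.00).
top flange: A = 120 × 20 = 2400.00, centroid at (68.00, 140.00).
ΣA = 6000.00 in²
ΣAX̄ = (1200.00)(4.00) + (2400.00)(68.00) + (2400.00)(68.00) = 331200.00 in³
ΣAȲ = (1200.00)(75.00) + (2400.00)(10.00) + (2400.00)(140.00) = 450000.00 in³
X̄ = 331200.00 / 6000.00 = 55.20 in
Ȳ = 450000.00 / 6000.00 = 75.00 in

X̄ = 55.20 in, Ȳ = 75.00 in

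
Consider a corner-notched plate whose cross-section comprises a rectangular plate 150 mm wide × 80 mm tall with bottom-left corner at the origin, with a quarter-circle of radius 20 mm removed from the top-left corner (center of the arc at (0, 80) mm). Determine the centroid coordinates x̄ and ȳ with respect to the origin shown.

plate: A = 150 × 80 = 12000.00, centroid at (75.00, 40.00).
removed quarter-circle: A = −¼π·20² = -314.16, centroid at (8.49, 71.51).
ΣA = 11685.84 mm², ΣAx̄ = 897333.33 mm³, ΣAȳ = 457533.93 mm³.
x̄ = 897333.33/11685.84 = 76.79 mm; ȳ = 457533.93/11685.84 = 39.15 mm.

x̄ = 76.79 mm, ȳ = 39.15 mm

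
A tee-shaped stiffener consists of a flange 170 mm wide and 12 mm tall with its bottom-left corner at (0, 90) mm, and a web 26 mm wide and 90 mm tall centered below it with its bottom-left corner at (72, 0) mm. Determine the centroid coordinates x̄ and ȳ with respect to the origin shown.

web: A = 26 × 90 = 2340.00, centroid at (85.00, 45.00).
flange: A = 170 × 12 = 2040.00, centroid at (85.00, 96.00).
ΣA = 4380.00 mm², ΣAx̄ = 372300.00 mm³, ΣAȳ = 301140.00 mm³.
x̄ = 372300.00/4380.00 = 85.00 mm; ȳ = 301140.00/4380.00 = 68.75 mm.

x̄ = 85.00 mm, ȳ = 68.75 mm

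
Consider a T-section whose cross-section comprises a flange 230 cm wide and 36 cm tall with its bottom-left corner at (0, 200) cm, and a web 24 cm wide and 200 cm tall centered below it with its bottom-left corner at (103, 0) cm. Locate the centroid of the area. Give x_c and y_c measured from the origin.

Part | A | x̄ᵢ | ȳᵢ | A·x̄ᵢ | A·ȳᵢ
web | 4800.00 | 115.00 | 100.00 | 552000.00 | 480000.00
flange | 8280.00 | 115.00 | 218.00 | 952200.00 | 1805040.00
Σ | 13080.00 |  |  | 1504200.00 | 2285040.00
x_c = 1504200.00 / 13080.00 = 115.00 cm
y_c = 2285040.00 / 13080.00 = 174.70 cm

x_c = 115.00 cm, y_c = 174.70 cm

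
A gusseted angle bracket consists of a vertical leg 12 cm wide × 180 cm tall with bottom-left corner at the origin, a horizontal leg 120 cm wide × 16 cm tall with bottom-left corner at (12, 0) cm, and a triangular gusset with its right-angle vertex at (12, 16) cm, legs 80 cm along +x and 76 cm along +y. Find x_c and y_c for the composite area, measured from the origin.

vertical leg: A = 12 × 180 = 2160.00, centroid at (6.00, 90.00).
horizontal leg: A = 120 × 16 = 1920.00, centroid at (72.00, 8.00).
gusset: A = ½·80·76 = 3040.00, centroid at (38.67, 41.33).
ΣA = 7120.00 cm², ΣAx_c = 268746.67 cm³, ΣAy_c = 335413.33 cm³.
x_c = 268746.67/7120.00 = 37.75 cm; y_c = 335413.33/7120.00 = 47.11 cm.

x_c = 37.75 cm, y_c = 47.11 cm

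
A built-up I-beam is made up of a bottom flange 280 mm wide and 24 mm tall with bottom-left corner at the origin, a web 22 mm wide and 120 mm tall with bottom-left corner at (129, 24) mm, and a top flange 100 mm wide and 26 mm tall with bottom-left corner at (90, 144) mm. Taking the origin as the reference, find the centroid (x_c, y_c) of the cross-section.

Part | A | x̄ᵢ | ȳᵢ | A·x̄ᵢ | A·ȳᵢ
bottom flange | 6720.00 | 140.00 | 12.00 | 940800.00 | 80640.00
web | 2640.00 | 140.00 | 84.00 | 369600.00 | 221760.00
top flange | 2600.00 | 140.00 | 157.00 | 364000.00 | 408200.00
Σ | 11960.00 |  |  | 1674400.00 | 710600.00
x_c = 1674400.00 / 11960.00 = 140.00 mm
y_c = 710600.00 / 11960.00 = 59.41 mm

x_c = 140.00 mm, y_c = 59.41 mm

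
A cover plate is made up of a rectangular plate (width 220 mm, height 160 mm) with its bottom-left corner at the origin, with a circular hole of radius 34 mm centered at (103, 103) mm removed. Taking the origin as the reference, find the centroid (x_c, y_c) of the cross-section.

Part | A | x̄ᵢ | ȳᵢ | A·x̄ᵢ | A·ȳᵢ
plate | 35200.00 | 110.00 | 80.00 | 3872000.00 | 2816000.00
hole | -3631.68 | 103.00 | 103.00 | -374063.15 | -374063.15
Σ | 31568.32 |  |  | 3497936.85 | 2441936.85
x_c = 3497936.85 / 31568.32 = 110.81 mm
y_c = 2441936.85 / 31568.32 = 77.35 mm

x_c = 110.81 mm, y_c = 77.35 mm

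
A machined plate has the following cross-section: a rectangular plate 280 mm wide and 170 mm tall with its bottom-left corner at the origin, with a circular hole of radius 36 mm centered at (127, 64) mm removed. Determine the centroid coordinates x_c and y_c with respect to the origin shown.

x_c = 141.22 mm, y_c = 86.96 mm

plate: A = 280 × 170 = 47600.00, centroid at (140.00, 85.00).
hole: A = −π·36² = -4071.50, centroid at (127.00, 64.00).
ΣA = 43528.50 mm²
ΣAx_c = (47600.00)(140.00) + (-4071.50)(127.00) = 6146918.98 mm³
ΣAy_c = (47600.00)(85.00) + (-4071.50)(64.00) = 3785423.74 mm³
x_c = 6146918.98 / 43528.50 = 141.22 mm
y_c = 3785423.74 / 43528.50 = 86.96 mm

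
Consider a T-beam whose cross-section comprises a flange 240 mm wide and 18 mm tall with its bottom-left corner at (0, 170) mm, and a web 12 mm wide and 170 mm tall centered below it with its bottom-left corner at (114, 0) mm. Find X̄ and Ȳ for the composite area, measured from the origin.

Part | A | x̄ᵢ | ȳᵢ | A·x̄ᵢ | A·ȳᵢ
web | 2040.00 | 120.00 | 85.00 | 244800.00 | 173400.00
flange | 4320.00 | 120.00 | 179.00 | 518400.00 | 773280.00
Σ | 6360.00 |  |  | 763200.00 | 946680.00
X̄ = 763200.00 / 6360.00 = 120.00 mm
Ȳ = 946680.00 / 6360.00 = 148.85 mm

X̄ = 120.00 mm, Ȳ = 148.85 mm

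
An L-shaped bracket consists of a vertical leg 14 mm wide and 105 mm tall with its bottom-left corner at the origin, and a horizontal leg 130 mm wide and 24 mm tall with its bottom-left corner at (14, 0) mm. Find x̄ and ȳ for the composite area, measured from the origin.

x̄ = 55.94 mm, ȳ = 24.97 mm

vertical leg: A = 14 × 105 = 1470.00, centroid at (7.00, 52.50).
horizontal leg: A = 130 × 24 = 3120.00, centroid at (79.00, 12.00).
ΣA = 4590.00 mm², ΣAx̄ = 256770.00 mm³, ΣAȳ = 114615.00 mm³.
x̄ = 256770.00/4590.00 = 55.94 mm; ȳ = 114615.00/4590.00 = 24.97 mm.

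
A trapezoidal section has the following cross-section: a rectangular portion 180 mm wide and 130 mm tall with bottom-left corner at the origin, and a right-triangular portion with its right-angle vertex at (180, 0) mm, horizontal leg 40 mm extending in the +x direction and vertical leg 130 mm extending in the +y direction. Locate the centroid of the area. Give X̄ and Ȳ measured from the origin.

Part | A | x̄ᵢ | ȳᵢ | A·x̄ᵢ | A·ȳᵢ
rectangular portion | 23400.00 | 90.00 | 65.00 | 2106000.00 | 1521000.00
triangular portion | 2600.00 | 193.33 | 43.33 | 502666.67 | 112666.67
Σ | 26000.00 |  |  | 2608666.67 | 1633666.67
X̄ = 2608666.67 / 26000.00 = 100.33 mm
Ȳ = 1633666.67 / 26000.00 = 62.83 mm

X̄ = 100.33 mm, Ȳ = 62.83 mm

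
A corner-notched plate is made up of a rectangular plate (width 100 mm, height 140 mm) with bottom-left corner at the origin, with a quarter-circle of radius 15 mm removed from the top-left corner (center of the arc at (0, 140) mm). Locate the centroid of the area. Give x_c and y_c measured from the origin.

plate: A = 100 × 140 = 14000.00, centroid at (50.00, 70.00).
removed quarter-circle: A = −¼π·15² = -176.71, centroid at (6.37, 133.63).
ΣA = 13823.29 mm², ΣAx_c = 698875.00 mm³, ΣAy_c = 956384.96 mm³.
x_c = 698875.00/13823.29 = 50.56 mm; y_c = 956384.96/13823.29 = 69.19 mm.

x_c = 50.56 mm, y_c = 69.19 mm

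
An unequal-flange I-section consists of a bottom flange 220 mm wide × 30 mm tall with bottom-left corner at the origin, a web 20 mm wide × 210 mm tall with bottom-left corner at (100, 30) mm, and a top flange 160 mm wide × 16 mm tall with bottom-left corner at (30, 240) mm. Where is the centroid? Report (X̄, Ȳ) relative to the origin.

Part | A | x̄ᵢ | ȳᵢ | A·x̄ᵢ | A·ȳᵢ
bottom flange | 6600.00 | 110.00 | 15.00 | 726000.00 | 99000.00
web | 4200.00 | 110.00 | 135.00 | 462000.00 | 567000.00
top flange | 2560.00 | 110.00 | 248.00 | 281600.00 | 634880.00
Σ | 13360.00 |  |  | 1469600.00 | 1300880.00
X̄ = 1469600.00 / 13360.00 = 110.00 mm
Ȳ = 1300880.00 / 13360.00 = 97.37 mm

X̄ = 110.00 mm, Ȳ = 97.37 mm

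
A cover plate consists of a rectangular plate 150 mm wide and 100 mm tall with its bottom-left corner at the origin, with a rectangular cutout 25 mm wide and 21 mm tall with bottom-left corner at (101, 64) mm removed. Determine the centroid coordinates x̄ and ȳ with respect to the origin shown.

plate: A = 150 × 100 = 15000.00, centroid at (75.00, 50.00).
hole: A = −(25 × 21) = -525.00, centroid at (113.50, 74.50).
ΣA = 14475.00 mm², ΣAx̄ = 1065412.50 mm³, ΣAȳ = 710887.50 mm³.
x̄ = 1065412.50/14475.00 = 73.60 mm; ȳ = 710887.50/14475.00 = 49.11 mm.

x̄ = 73.60 mm, ȳ = 49.11 mm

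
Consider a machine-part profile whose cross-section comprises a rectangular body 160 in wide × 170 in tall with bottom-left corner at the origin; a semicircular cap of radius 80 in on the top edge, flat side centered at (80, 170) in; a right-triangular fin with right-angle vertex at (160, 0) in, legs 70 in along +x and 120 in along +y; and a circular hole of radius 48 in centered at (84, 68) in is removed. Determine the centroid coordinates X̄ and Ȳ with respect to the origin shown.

X̄ = 91.84 in, Ȳ = 118.02 in

rectangular body: A = 160 × 170 = 27200.00, centroid at (80.00, 85.00).
semicircular top: A = ½π·80² = 10053.10, centroid at (80.00, 203.95).
triangular fin: A = ½·70·120 = 4200.00, centroid at (183.33, 40.00).
hole: A = −π·48² = -7238.23, centroid at (84.00, 68.00).
ΣA = 34214.87 in²
ΣAX̄ = (27200.00)(80.00) + (10053.10)(80.00) + (4200.00)(183.33) + (-7238.23)(84.00) = 3142236.44 in³
ΣAȲ = (27200.00)(85.00) + (10053.10)(203.95) + (4200.00)(40.00) + (-7238.23)(68.00) = 4038160.13 in³
X̄ = 3142236.44 / 34214.87 = 91.84 in
Ȳ = 4038160.13 / 34214.87 = 118.02 in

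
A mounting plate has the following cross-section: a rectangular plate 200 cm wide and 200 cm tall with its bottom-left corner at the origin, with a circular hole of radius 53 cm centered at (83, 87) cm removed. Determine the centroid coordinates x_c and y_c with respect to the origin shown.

x_c = 104.81 cm, y_c = 103.68 cm

Part | A | x̄ᵢ | ȳᵢ | A·x̄ᵢ | A·ȳᵢ
plate | 40000.00 | 100.00 | 100.00 | 4000000.00 | 4000000.00
hole | -8824.73 | 83.00 | 87.00 | -732452.90 | -767751.84
Σ | 31175.27 |  |  | 3267547.10 | 3232248.16
x_c = 3267547.10 / 31175.27 = 104.81 cm
y_c = 3232248.16 / 31175.27 = 103.68 cm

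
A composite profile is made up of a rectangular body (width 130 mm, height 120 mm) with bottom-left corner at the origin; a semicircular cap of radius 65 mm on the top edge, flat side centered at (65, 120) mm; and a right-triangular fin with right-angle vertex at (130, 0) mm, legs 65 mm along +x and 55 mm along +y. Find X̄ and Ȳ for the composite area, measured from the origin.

X̄ = 71.45 mm, Ȳ = 81.10 mm

rectangular body: A = 130 × 120 = 15600.00, centroid at (65.00, 60.00).
semicircular top: A = ½π·65² = 6636.61, centroid at (65.00, 147.59).
triangular fin: A = ½·65·55 = 1787.50, centroid at (151.67, 18.33).
ΣA = 24024.11 mm², ΣAX̄ = 1716484.11 mm³, ΣAȲ = 1948247.90 mm³.
X̄ = 1716484.11/24024.11 = 71.45 mm; Ȳ = 1948247.90/24024.11 = 81.10 mm.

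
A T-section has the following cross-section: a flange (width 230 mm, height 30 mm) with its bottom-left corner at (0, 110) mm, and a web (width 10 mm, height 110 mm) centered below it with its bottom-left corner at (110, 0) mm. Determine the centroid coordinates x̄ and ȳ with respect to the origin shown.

web: A = 10 × 110 = 1100.00, centroid at (115.00, 55.00).
flange: A = 230 × 30 = 6900.00, centroid at (115.00, 125.00).
ΣA = 8000.00 mm²
ΣAx̄ = (1100.00)(115.00) + (6900.00)(115.00) = 920000.00 mm³
ΣAȳ = (1100.00)(55.00) + (6900.00)(125.00) = 923000.00 mm³
x̄ = 920000.00 / 8000.00 = 115.00 mm
ȳ = 923000.00 / 8000.00 = 115.38 mm

x̄ = 115.00 mm, ȳ = 115.38 mm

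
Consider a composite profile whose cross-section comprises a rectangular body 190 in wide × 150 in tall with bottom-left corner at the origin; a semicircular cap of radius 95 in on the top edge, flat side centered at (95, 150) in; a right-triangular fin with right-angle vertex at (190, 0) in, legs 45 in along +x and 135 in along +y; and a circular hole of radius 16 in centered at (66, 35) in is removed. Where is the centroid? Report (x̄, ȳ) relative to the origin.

rectangular body: A = 190 × 150 = 28500.00, centroid at (95.00, 75.00).
semicircular top: A = ½π·95² = 14176.44, centroid at (95.00, 190.32).
triangular fin: A = ½·45·135 = 3037.50, centroid at (205.00, 45.00).
hole: A = −π·16² = -804.25, centroid at (66.00, 35.00).
ΣA = 44909.69 in²
ΣAx̄ = (28500.00)(95.00) + (14176.44)(95.00) + (3037.50)(205.00) + (-804.25)(66.00) = 4623868.65 in³
ΣAȳ = (28500.00)(75.00) + (14176.44)(190.32) + (3037.50)(45.00) + (-804.25)(35.00) = 4944087.69 in³
x̄ = 4623868.65 / 44909.69 = 102.96 in
ȳ = 4944087.69 / 44909.69 = 110.09 in

x̄ = 102.96 in, ȳ = 110.09 in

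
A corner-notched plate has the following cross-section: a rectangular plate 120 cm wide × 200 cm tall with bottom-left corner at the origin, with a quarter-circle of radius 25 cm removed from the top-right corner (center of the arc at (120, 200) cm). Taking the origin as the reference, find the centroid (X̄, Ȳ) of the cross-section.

X̄ = 58.97 cm, Ȳ = 98.13 cm

plate: A = 120 × 200 = 24000.00, centroid at (60.00, 100.00).
removed quarter-circle: A = −¼π·25² = -490.87, centroid at (109.39, 189.39).
ΣA = 23509.13 cm²
ΣAX̄ = (24000.00)(60.00) + (-490.87)(109.39) = 1386303.47 cm³
ΣAȲ = (24000.00)(100.00) + (-490.87)(189.39) = 2307033.56 cm³
X̄ = 1386303.47 / 23509.13 = 58.97 cm
Ȳ = 2307033.56 / 23509.13 = 98.13 cm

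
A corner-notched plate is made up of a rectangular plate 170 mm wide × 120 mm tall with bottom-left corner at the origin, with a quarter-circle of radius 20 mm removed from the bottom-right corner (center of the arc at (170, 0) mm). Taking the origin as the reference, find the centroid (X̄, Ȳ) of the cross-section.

Part | A | x̄ᵢ | ȳᵢ | A·x̄ᵢ | A·ȳᵢ
plate | 20400.00 | 85.00 | 60.00 | 1734000.00 | 1224000.00
removed quarter-circle | -314.16 | 161.51 | 8.49 | -50740.41 | -2666.67
Σ | 20085.84 |  |  | 1683259.59 | 1221333.33
X̄ = 1683259.59 / 20085.84 = 83.80 mm
Ȳ = 1221333.33 / 20085.84 = 60.81 mm

X̄ = 83.80 mm, Ȳ = 60.81 mm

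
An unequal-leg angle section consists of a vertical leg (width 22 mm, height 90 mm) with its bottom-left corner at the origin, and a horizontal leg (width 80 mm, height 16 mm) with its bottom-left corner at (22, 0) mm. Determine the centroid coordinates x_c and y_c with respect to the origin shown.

x_c = 31.02 mm, y_c = 30.47 mm

Part | A | x̄ᵢ | ȳᵢ | A·x̄ᵢ | A·ȳᵢ
vertical leg | 1980.00 | 11.00 | 45.00 | 21780.00 | 89100.00
horizontal leg | 1280.00 | 62.00 | 8.00 | 79360.00 | 10240.00
Σ | 3260.00 |  |  | 101140.00 | 99340.00
x_c = 101140.00 / 3260.00 = 31.02 mm
y_c = 99340.00 / 3260.00 = 30.47 mm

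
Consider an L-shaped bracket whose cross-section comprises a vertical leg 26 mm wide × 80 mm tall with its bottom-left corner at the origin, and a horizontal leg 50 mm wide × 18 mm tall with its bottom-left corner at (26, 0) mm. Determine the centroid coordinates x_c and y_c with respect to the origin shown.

vertical leg: A = 26 × 80 = 2080.00, centroid at (13.00, 40.00).
horizontal leg: A = 50 × 18 = 900.00, centroid at (51.00, 9.00).
ΣA = 2980.00 mm²
ΣAx_c = (2080.00)(13.00) + (900.00)(51.00) = 72940.00 mm³
ΣAy_c = (2080.00)(40.00) + (900.00)(9.00) = 91300.00 mm³
x_c = 72940.00 / 2980.00 = 24.48 mm
y_c = 91300.00 / 2980.00 = 30.64 mm

x_c = 24.48 mm, y_c = 30.64 mm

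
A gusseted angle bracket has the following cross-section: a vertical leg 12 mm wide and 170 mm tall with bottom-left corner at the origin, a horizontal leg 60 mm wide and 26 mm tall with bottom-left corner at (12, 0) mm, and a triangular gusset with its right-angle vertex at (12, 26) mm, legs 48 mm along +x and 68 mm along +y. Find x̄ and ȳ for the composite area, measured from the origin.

vertical leg: A = 12 × 170 = 2040.00, centroid at (6.00, 85.00).
horizontal leg: A = 60 × 26 = 1560.00, centroid at (42.00, 13.00).
gusset: A = ½·48·68 = 1632.00, centroid at (28.00, 48.67).
ΣA = 5232.00 mm², ΣAx̄ = 123456.00 mm³, ΣAȳ = 273104.00 mm³.
x̄ = 123456.00/5232.00 = 23.60 mm; ȳ = 273104.00/5232.00 = 52.20 mm.

x̄ = 23.60 mm, ȳ = 52.20 mm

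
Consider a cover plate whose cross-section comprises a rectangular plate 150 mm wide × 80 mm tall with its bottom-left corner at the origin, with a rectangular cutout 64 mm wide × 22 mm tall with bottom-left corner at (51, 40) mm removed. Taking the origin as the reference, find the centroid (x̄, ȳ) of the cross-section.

plate: A = 150 × 80 = 12000.00, centroid at (75.00, 40.00).
hole: A = −(64 × 22) = -1408.00, centroid at (83.00, 51.00).
ΣA = 10592.00 mm², ΣAx̄ = 783136.00 mm³, ΣAȳ = 408192.00 mm³.
x̄ = 783136.00/10592.00 = 73.94 mm; ȳ = 408192.00/10592.00 = 38.54 mm.

x̄ = 73.94 mm, ȳ = 38.54 mm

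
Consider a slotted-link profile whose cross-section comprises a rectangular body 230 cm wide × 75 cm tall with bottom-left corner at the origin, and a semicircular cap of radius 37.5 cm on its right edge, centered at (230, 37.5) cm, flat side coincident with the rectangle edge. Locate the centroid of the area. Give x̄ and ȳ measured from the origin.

Part | A | x̄ᵢ | ȳᵢ | A·x̄ᵢ | A·ȳᵢ
rectangular body | 17250.00 | 115.00 | 37.50 | 1983750.00 | 646875.00
semicircular end | 2208.93 | 245.92 | 37.50 | 543210.69 | 82834.96
Σ | 19458.93 |  |  | 2526960.69 | 729709.96
x̄ = 2526960.69 / 19458.93 = 129.86 cm
ȳ = 729709.96 / 19458.93 = 37.50 cm

x̄ = 129.86 cm, ȳ = 37.50 cm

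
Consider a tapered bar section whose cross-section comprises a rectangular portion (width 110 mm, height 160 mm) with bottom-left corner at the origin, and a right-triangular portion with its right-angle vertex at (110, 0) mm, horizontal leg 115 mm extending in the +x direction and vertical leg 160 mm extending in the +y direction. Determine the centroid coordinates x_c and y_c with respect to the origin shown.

rectangular portion: A = 110 × 160 = 17600.00, centroid at (55.00, 80.00).
triangular portion: A = ½·115·160 = 9200.00, centroid at (148.33, 53.33).
ΣA = 26800.00 mm²
ΣAx_c = (17600.00)(55.00) + (9200.00)(148.33) = 2332666.67 mm³
ΣAy_c = (17600.00)(80.00) + (9200.00)(53.33) = 1898666.67 mm³
x_c = 2332666.67 / 26800.00 = 87.04 mm
y_c = 1898666.67 / 26800.00 = 70.85 mm

x_c = 87.04 mm, y_c = 70.85 mm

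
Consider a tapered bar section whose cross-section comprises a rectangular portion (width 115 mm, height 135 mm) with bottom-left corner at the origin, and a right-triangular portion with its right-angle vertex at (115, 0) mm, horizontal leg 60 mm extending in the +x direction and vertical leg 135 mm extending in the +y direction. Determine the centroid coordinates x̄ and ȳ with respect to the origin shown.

x̄ = 73.53 mm, ȳ = 62.84 mm

rectangular portion: A = 115 × 135 = 15525.00, centroid at (57.50, 67.50).
triangular portion: A = ½·60·135 = 4050.00, centroid at (135.00, 45.00).
ΣA = 19575.00 mm², ΣAx̄ = 1439437.50 mm³, ΣAȳ = 1230187.50 mm³.
x̄ = 1439437.50/19575.00 = 73.53 mm; ȳ = 1230187.50/19575.00 = 62.84 mm.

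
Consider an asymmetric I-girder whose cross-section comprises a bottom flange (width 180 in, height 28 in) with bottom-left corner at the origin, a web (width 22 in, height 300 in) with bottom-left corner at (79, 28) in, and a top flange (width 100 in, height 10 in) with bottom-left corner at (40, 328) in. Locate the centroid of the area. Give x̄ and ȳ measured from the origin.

Part | A | x̄ᵢ | ȳᵢ | A·x̄ᵢ | A·ȳᵢ
bottom flange | 5040.00 | 90.00 | 14.00 | 453600.00 | 70560.00
web | 6600.00 | 90.00 | 178.00 | 594000.00 | 1174800.00
top flange | 1000.00 | 90.00 | 333.00 | 90000.00 | 333000.00
Σ | 12640.00 |  |  | 1137600.00 | 1578360.00
x̄ = 1137600.00 / 12640.00 = 90.00 in
ȳ = 1578360.00 / 12640.00 = 124.87 in

x̄ = 90.00 in, ȳ = 124.87 in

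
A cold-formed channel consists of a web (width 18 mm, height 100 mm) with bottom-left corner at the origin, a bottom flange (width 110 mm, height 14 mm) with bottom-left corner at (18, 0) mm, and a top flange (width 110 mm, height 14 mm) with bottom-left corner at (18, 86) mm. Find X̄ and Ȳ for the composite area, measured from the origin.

X̄ = 49.39 mm, Ȳ = 50.00 mm

web: A = 18 × 100 = 1800.00, centroid at (9.00, 50.00).
bottom flange: A = 110 × 14 = 1540.00, centroid at (73.00, 7.00).
top flange: A = 110 × 14 = 1540.00, centroid at (73.00, 93.00).
ΣA = 4880.00 mm²
ΣAX̄ = (1800.00)(9.00) + (1540.00)(73.00) + (1540.00)(73.00) = 241040.00 mm³
ΣAȲ = (1800.00)(50.00) + (1540.00)(7.00) + (1540.00)(93.00) = 244000.00 mm³
X̄ = 241040.00 / 4880.00 = 49.39 mm
Ȳ = 244000.00 / 4880.00 = 50.00 mm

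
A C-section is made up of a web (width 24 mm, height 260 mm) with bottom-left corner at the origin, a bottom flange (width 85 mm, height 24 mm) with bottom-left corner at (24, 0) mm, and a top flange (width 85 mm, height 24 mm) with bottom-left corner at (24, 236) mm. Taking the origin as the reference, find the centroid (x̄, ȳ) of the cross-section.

web: A = 24 × 260 = 6240.00, centroid at (12.00, 130.00).
bottom flange: A = 85 × 24 = 2040.00, centroid at (66.50, 12.00).
top flange: A = 85 × 24 = 2040.00, centroid at (66.50, 248.00).
ΣA = 10320.00 mm², ΣAx̄ = 346200.00 mm³, ΣAȳ = 1341600.00 mm³.
x̄ = 346200.00/10320.00 = 33.55 mm; ȳ = 1341600.00/10320.00 = 130.00 mm.

x̄ = 33.55 mm, ȳ = 130.00 mm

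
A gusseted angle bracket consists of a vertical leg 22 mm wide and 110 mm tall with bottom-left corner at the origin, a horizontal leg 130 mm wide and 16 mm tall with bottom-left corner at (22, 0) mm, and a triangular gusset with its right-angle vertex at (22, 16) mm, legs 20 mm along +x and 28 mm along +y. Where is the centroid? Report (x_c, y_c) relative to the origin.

x_c = 45.11 mm, y_c = 32.81 mm

Part | A | x̄ᵢ | ȳᵢ | A·x̄ᵢ | A·ȳᵢ
vertical leg | 2420.00 | 11.00 | 55.00 | 26620.00 | 133100.00
horizontal leg | 2080.00 | 87.00 | 8.00 | 180960.00 | 16640.00
gusset | 280.00 | 28.67 | 25.33 | 8026.67 | 7093.33
Σ | 4780.00 |  |  | 215606.67 | 156833.33
x_c = 215606.67 / 4780.00 = 45.11 mm
y_c = 156833.33 / 4780.00 = 32.81 mm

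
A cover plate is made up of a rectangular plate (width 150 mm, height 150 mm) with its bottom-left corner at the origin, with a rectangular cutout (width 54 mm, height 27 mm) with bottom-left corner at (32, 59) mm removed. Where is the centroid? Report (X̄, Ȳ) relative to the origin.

plate: A = 150 × 150 = 22500.00, centroid at (75.00, 75.00).
hole: A = −(54 × 27) = -1458.00, centroid at (59.00, 72.50).
ΣA = 21042.00 mm²
ΣAX̄ = (22500.00)(75.00) + (-1458.00)(59.00) = 1601478.00 mm³
ΣAȲ = (22500.00)(75.00) + (-1458.00)(72.50) = 1581795.00 mm³
X̄ = 1601478.00 / 21042.00 = 76.11 mm
Ȳ = 1581795.00 / 21042.00 = 75.17 mm

X̄ = 76.11 mm, Ȳ = 75.17 mm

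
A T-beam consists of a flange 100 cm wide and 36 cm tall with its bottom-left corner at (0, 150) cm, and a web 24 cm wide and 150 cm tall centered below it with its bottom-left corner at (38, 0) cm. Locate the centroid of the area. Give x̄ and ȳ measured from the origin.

web: A = 24 × 150 = 3600.00, centroid at (50.00, 75.00).
flange: A = 100 × 36 = 3600.00, centroid at (50.00, 168.00).
ΣA = 7200.00 cm²
ΣAx̄ = (3600.00)(50.00) + (3600.00)(50.00) = 360000.00 cm³
ΣAȳ = (3600.00)(75.00) + (3600.00)(168.00) = 874800.00 cm³
x̄ = 360000.00 / 7200.00 = 50.00 cm
ȳ = 874800.00 / 7200.00 = 121.50 cm

x̄ = 50.00 cm, ȳ = 121.50 cm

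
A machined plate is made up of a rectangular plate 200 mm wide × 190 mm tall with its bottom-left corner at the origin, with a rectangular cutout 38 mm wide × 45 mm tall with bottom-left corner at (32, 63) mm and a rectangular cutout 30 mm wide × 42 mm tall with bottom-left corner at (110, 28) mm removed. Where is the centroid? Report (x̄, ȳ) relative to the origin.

x̄ = 101.49 mm, ȳ = 97.12 mm

plate: A = 200 × 190 = 38000.00, centroid at (100.00, 95.00).
hole 1: A = −(38 × 45) = -1710.00, centroid at (51.00, 85.50).
hole 2: A = −(30 × 42) = -1260.00, centroid at (125.00, 49.00).
ΣA = 35030.00 mm², ΣAx̄ = 3555290.00 mm³, ΣAȳ = 3402055.00 mm³.
x̄ = 3555290.00/35030.00 = 101.49 mm; ȳ = 3402055.00/35030.00 = 97.12 mm.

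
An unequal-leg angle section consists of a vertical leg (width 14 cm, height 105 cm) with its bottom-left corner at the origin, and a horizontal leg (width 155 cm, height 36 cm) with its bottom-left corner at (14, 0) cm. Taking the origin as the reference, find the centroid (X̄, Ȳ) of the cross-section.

Part | A | x̄ᵢ | ȳᵢ | A·x̄ᵢ | A·ȳᵢ
vertical leg | 1470.00 | 7.00 | 52.50 | 10290.00 | 77175.00
horizontal leg | 5580.00 | 91.50 | 18.00 | 510570.00 | 100440.00
Σ | 7050.00 |  |  | 520860.00 | 177615.00
X̄ = 520860.00 / 7050.00 = 73.88 cm
Ȳ = 177615.00 / 7050.00 = 25.19 cm

X̄ = 73.88 cm, Ȳ = 25.19 cm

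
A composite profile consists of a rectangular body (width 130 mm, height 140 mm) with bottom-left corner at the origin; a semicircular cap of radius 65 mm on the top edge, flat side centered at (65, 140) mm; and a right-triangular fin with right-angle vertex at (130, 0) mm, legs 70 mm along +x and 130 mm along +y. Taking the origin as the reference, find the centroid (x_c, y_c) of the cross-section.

x_c = 78.68 mm, y_c = 87.91 mm

rectangular body: A = 130 × 140 = 18200.00, centroid at (65.00, 70.00).
semicircular top: A = ½π·65² = 6636.61, centroid at (65.00, 167.59).
triangular fin: A = ½·70·130 = 4550.00, centroid at (153.33, 43.33).
ΣA = 29386.61 mm², ΣAx_c = 2312046.61 mm³, ΣAy_c = 2583376.03 mm³.
x_c = 2312046.61/29386.61 = 78.68 mm; y_c = 2583376.03/29386.61 = 87.91 mm.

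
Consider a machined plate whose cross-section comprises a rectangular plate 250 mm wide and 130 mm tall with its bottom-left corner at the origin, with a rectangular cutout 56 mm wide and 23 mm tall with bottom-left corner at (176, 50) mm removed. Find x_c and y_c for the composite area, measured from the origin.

x_c = 121.74 mm, y_c = 65.14 mm

Part | A | x̄ᵢ | ȳᵢ | A·x̄ᵢ | A·ȳᵢ
plate | 32500.00 | 125.00 | 65.00 | 4062500.00 | 2112500.00
hole | -1288.00 | 204.00 | 61.50 | -262752.00 | -79212.00
Σ | 31212.00 |  |  | 3799748.00 | 2033288.00
x_c = 3799748.00 / 31212.00 = 121.74 mm
y_c = 2033288.00 / 31212.00 = 65.14 mm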